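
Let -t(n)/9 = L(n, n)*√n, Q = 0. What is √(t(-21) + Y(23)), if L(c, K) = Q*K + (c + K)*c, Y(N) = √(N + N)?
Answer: √(√46 - 7938*I*√21) ≈ 134.88 - 134.85*I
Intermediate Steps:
Y(N) = √2*√N (Y(N) = √(2*N) = √2*√N)
L(c, K) = c*(K + c) (L(c, K) = 0*K + (c + K)*c = 0 + (K + c)*c = 0 + c*(K + c) = c*(K + c))
t(n) = -18*n^(5/2) (t(n) = -9*n*(n + n)*√n = -9*n*(2*n)*√n = -9*2*n²*√n = -18*n^(5/2))
√(t(-21) + Y(23)) = √(-7938*I*√21 + √2*√23) = √(-7938*I*√21 + √46) = √(√46 - 7938*I*√21)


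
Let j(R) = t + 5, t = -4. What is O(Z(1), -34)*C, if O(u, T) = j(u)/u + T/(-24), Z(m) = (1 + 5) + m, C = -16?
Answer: -524/21 ≈ -24.952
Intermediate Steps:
j(R) = 1 (j(R) = -4 + 5 = 1)
Z(m) = 6 + m
O(u, T) = 1/u - T/24 (O(u, T) = 1/u + T/(-24) = 1/u + T*(-1/24) = 1/u - T/24)
O(Z(1), -34)*C = (1/(6 + 1) - 1/24*(-34))*(-16) = (1/7 + 17/12)*(-16) = (⅐ + 17/12)*(-16) = (131/84)*(-16) = -524/21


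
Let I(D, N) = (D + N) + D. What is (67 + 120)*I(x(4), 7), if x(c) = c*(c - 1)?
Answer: 5797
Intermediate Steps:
x(c) = c*(-1 + c)
I(D, N) = N + 2*D
(67 + 120)*I(x(4), 7) = (67 + 120)*(7 + 2*(4*(-1 + 4))) = 187*(7 + 2*(4*3)) = 187*(7 + 2*12) = 187*(7 + 24) = 187*31 = 5797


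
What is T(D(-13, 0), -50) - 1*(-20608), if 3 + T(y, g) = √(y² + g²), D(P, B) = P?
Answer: 20605 + √2669 ≈ 20657.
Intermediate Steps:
T(y, g) = -3 + √(g² + y²) (T(y, g) = -3 + √(y² + g²) = -3 + √(g² + y²))
T(D(-13, 0), -50) - 1*(-20608) = (-3 + √((-50)² + (-13)²)) - 1*(-20608) = (-3 + √(2500 + 169)) + 20608 = (-3 + √2669) + 20608 = 20605 + √2669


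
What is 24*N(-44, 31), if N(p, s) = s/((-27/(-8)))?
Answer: 1984/9 ≈ 220.44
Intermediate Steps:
N(p, s) = 8*s/27 (N(p, s) = s/((-27*(-⅛))) = s/(27/8) = s*(8/27) = 8*s/27)
24*N(-44, 31) = 24*((8/27)*31) = 24*(248/27) = 1984/9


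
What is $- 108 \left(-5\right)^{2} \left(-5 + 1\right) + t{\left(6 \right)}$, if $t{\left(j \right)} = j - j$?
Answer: $10800$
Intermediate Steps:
$t{\left(j \right)} = 0$
$- 108 \left(-5\right)^{2} \left(-5 + 1\right) + t{\left(6 \right)} = - 108 \left(-5\right)^{2} \left(-5 + 1\right) + 0 = - 108 \cdot 25 \left(-4\right) + 0 = \left(-108\right) \left(-100\right) + 0 = 10800 + 0 = 10800$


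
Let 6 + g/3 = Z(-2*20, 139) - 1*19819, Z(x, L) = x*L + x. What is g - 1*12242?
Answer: -88517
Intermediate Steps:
Z(x, L) = x + L*x (Z(x, L) = L*x + x = x + L*x)
g = -76275 (g = -18 + 3*((-2*20)*(1 + 139) - 1*19819) = -18 + 3*(-40*140 - 19819) = -18 + 3*(-5600 - 19819) = -18 + 3*(-25419) = -18 - 76257 = -76275)
g - 1*12242 = -76275 - 1*12242 = -76275 - 12242 = -88517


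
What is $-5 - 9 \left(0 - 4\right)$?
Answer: $31$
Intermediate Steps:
$-5 - 9 \left(0 - 4\right) = -5 - -36 = -5 + 36 = 31$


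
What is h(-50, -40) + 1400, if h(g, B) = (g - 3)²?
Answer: 4209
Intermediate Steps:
h(g, B) = (-3 + g)²
h(-50, -40) + 1400 = (-3 - 50)² + 1400 = (-53)² + 1400 = 2809 + 1400 = 4209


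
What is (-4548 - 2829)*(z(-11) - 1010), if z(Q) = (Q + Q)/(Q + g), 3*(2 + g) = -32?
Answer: 528517788/71 ≈ 7.4439e+6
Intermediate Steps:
g = -38/3 (g = -2 + (1/3)*(-32) = -2 - 32/3 = -38/3 ≈ -12.667)
z(Q) = 2*Q/(-38/3 + Q) (z(Q) = (Q + Q)/(Q - 38/3) = (2*Q)/(-38/3 + Q) = 2*Q/(-38/3 + Q))
(-4548 - 2829)*(z(-11) - 1010) = (-4548 - 2829)*(6*(-11)/(-38 + 3*(-11)) - 1010) = -7377*(6*(-11)/(-38 - 33) - 1010) = -7377*(6*(-11)/(-71) - 1010) = -7377*(6*(-11)*(-1/71) - 1010) = -7377*(66/71 - 1010) = -7377*(-71644/71) = 528517788/71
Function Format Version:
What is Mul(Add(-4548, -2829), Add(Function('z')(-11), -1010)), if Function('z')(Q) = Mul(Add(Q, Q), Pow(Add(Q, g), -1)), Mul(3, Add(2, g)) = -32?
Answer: Rational(528517788, 71) ≈ 7.4439e+6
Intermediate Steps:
g = Rational(-38, 3) (g = Add(-2, Mul(Rational(1, 3), -32)) = Add(-2, Rational(-32, 3)) = Rational(-38, 3) ≈ -12.667)
Function('z')(Q) = Mul(2, Q, Pow(Add(Rational(-38, 3), Q), -1)) (Function('z')(Q) = Mul(Add(Q, Q), Pow(Add(Q, Rational(-38, 3)), -1)) = Mul(Mul(2, Q), Pow(Add(Rational(-38, 3), Q), -1)) = Mul(2, Q, Pow(Add(Rational(-38, 3), Q), -1)))
Mul(Add(-4548, -2829), Add(Function('z')(-11), -1010)) = Mul(Add(-4548, -2829), Add(Mul(6, -11, Pow(Add(-38, Mul(3, -11)), -1)), -1010)) = Mul(-7377, Add(Mul(6, -11, Pow(Add(-38, -33), -1)), -1010)) = Mul(-7377, Add(Mul(6, -11, Pow(-71, -1)), -1010)) = Mul(-7377, Add(Mul(6, -11, Rational(-1, 71)), -1010)) = Mul(-7377, Add(Rational(66, 71), -1010)) = Mul(-7377, Rational(-71644, 71)) = Rational(528517788, 71)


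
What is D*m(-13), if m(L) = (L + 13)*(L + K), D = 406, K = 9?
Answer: 0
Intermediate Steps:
m(L) = (9 + L)*(13 + L) (m(L) = (L + 13)*(L + 9) = (13 + L)*(9 + L) = (9 + L)*(13 + L))
D*m(-13) = 406*(117 + (-13)**2 + 22*(-13)) = 406*(117 + 169 - 286) = 406*0 = 0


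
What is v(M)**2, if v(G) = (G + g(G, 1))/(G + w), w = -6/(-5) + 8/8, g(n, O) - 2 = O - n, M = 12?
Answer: 225/5041 ≈ 0.044634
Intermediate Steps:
g(n, O) = 2 + O - n (g(n, O) = 2 + (O - n) = 2 + O - n)
w = 11/5 (w = -6*(-1/5) + 8*(1/8) = 6/5 + 1 = 11/5 ≈ 2.2000)
v(G) = 3/(11/5 + G) (v(G) = (G + (2 + 1 - G))/(G + 11/5) = (G + (3 - G))/(11/5 + G) = 3/(11/5 + G))
v(M)**2 = (15/(11 + 5*12))**2 = (15/(11 + 60))**2 = (15/71)**2 = 225/5041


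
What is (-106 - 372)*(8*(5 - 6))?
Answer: 3824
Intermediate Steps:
(-106 - 372)*(8*(5 - 6)) = -3824*(-1) = -478*(-8) = 3824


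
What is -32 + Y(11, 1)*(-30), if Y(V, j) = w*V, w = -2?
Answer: 628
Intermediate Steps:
Y(V, j) = -2*V
-32 + Y(11, 1)*(-30) = -32 - 2*11*(-30) = -32 - 22*(-30) = -32 + 660 = 628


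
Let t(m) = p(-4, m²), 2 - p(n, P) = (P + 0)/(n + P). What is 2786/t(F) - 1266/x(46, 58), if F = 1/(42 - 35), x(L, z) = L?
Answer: 532509/391 ≈ 1361.9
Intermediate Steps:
p(n, P) = 2 - P/(P + n) (p(n, P) = 2 - (P + 0)/(n + P) = 2 - P/(P + n))
F = ⅐ (F = 1/7 = ⅐ ≈ 0.14286)
t(m) = (-8 + m²)/(-4 + m²) (t(m) = (m² + 2*(-4))/(m² - 4) = (m² - 8)/(-4 + m²) = (-8 + m²)/(-4 + m²))
2786/t(F) - 1266/x(46, 58) = 2786/(((-8 + (⅐)²)/(-4 + (⅐)²))) - 1266/46 = 2786/(((-8 + 1/49)/(-4 + 1/49))) - 1266*1/46 = 2786/((-391/49/(-195/49))) - 633/23 = 2786/((-49/195*(-391/49))) - 633/23 = 2786/(391/195) - 633/23 = 2786*(195/391) - 633/23 = 543270/391 - 633/23 = 532509/391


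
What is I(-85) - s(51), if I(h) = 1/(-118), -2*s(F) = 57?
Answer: 1681/59 ≈ 28.492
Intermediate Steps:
s(F) = -57/2 (s(F) = -1/2*57 = -57/2)
I(h) = -1/118
I(-85) - s(51) = -1/118 - 1*(-57/2) = -1/118 + 57/2 = 1681/59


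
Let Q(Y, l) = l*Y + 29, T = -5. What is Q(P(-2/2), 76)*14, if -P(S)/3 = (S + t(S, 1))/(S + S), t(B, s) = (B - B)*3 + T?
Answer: -9170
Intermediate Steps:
t(B, s) = -5 (t(B, s) = (B - B)*3 - 5 = 0*3 - 5 = 0 - 5 = -5)
P(S) = -3*(-5 + S)/(2*S) (P(S) = -3*(S - 5)/(S + S) = -3*(-5 + S)/(2*S))
Q(Y, l) = 29 + Y*l (Q(Y, l) = Y*l + 29 = 29 + Y*l)
Q(P(-2/2), 76)*14 = (29 + (3*(5 - (-2)/2)/(2*((-2/2))))*76)*14 = (29 + (3*(5 - (-2)/2)/(2*((-2*½))))*76)*14 = (29 + ((3/2)*(5 - 1*(-1))/(-1))*76)*14 = (29 + ((3/2)*(-1)*(5 + 1))*76)*14 = (29 + ((3/2)*(-1)*6)*76)*14 = (29 - 9*76)*14 = (29 - 684)*14 = -655*14 = -9170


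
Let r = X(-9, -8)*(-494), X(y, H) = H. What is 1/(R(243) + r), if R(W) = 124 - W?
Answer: 1/3833 ≈ 0.00026089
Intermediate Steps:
r = 3952 (r = -8*(-494) = 3952)
1/(R(243) + r) = 1/((124 - 1*243) + 3952) = 1/((124 - 243) + 3952) = 1/(-119 + 3952) = 1/3833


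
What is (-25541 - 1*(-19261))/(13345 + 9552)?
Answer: -6280/22897 ≈ -0.27427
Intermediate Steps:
(-25541 - 1*(-19261))/(13345 + 9552) = (-25541 + 19261)/22897 = -6280*1/22897 = -6280/22897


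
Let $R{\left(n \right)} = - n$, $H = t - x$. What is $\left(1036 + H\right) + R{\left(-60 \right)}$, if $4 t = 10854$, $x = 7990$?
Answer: $- \frac{8361}{2} \approx -4180.5$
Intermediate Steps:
$t = \frac{5427}{2}$ ($t = \frac{1}{4} \cdot 10854 = \frac{5427}{2} \approx 2713.5$)
$H = - \frac{10553}{2}$ ($H = \frac{5427}{2} - 7990 = - \frac{10553}{2} \approx -5276.5$)
$\left(1036 + H\right) + R{\left(-60 \right)} = \left(1036 - \frac{10553}{2}\right) - -60 = - \frac{8481}{2} + 60 = - \frac{8361}{2}$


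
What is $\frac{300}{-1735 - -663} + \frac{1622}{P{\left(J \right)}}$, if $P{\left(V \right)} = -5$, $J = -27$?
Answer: $- \frac{435071}{1340} \approx -324.68$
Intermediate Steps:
$\frac{300}{-1735 - -663} + \frac{1622}{P{\left(J \right)}} = \frac{300}{-1735 - -663} + \frac{1622}{-5} = \frac{300}{-1735 + 663} + 1622 \left(- \frac{1}{5}\right) = \frac{300}{-1072} - \frac{1622}{5} = 300 \left(- \frac{1}{1072}\right) - \frac{1622}{5} = - \frac{75}{268} - \frac{1622}{5} = - \frac{435071}{1340}$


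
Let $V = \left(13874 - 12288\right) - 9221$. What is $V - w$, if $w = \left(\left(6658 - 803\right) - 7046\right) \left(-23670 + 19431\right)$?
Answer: $-5056284$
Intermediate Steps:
$V = -7635$ ($V = 1586 - 9221 = -7635$)
$w = 5048649$ ($w = \left(\left(6658 - 803\right) - 7046\right) \left(-4239\right) = \left(5855 - 7046\right) \left(-4239\right) = \left(-1191\right) \left(-4239\right) = 5048649$)
$V - w = -7635 - 5048649 = -5056284$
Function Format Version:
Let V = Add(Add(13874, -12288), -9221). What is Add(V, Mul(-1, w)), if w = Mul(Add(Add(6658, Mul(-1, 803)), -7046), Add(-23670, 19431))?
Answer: -5056284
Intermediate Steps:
V = -7635 (V = Add(1586, -9221) = -7635)
w = 5048649 (w = Mul(Add(Add(6658, -803), -7046), -4239) = Mul(Add(5855, -7046), -4239) = Mul(-1191, -4239) = 5048649)
Add(V, Mul(-1, w)) = Add(-7635, Mul(-1, 5048649)) = Add(-7635, -5048649) = -5056284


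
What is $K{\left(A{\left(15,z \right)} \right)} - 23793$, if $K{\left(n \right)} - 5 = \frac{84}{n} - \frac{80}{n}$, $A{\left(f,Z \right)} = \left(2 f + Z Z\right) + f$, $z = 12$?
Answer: $- \frac{4495928}{189} \approx -23788.0$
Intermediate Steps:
$A{\left(f,Z \right)} = Z^{2} + 3 f$ ($A{\left(f,Z \right)} = \left(2 f + Z^{2}\right) + f = \left(Z^{2} + 2 f\right) + f = Z^{2} + 3 f$)
$K{\left(n \right)} = 5 + \frac{4}{n}$ ($K{\left(n \right)} = 5 + \left(\frac{84}{n} - \frac{80}{n}\right) = 5 + \frac{4}{n}$)
$K{\left(A{\left(15,z \right)} \right)} - 23793 = \left(5 + \frac{4}{12^{2} + 3 \cdot 15}\right) - 23793 = \left(5 + \frac{4}{144 + 45}\right) - 23793 = \left(5 + \frac{4}{189}\right) - 23793 = \frac{949}{189} - 23793 = - \frac{4495928}{189}$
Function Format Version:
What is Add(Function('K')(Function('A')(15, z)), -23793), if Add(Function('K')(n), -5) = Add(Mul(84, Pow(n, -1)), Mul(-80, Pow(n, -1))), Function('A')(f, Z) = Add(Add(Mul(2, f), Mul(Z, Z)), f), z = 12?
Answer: Rational(-4495928, 189) ≈ -23788.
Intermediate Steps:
Function('A')(f, Z) = Add(Pow(Z, 2), Mul(3, f)) (Function('A')(f, Z) = Add(Add(Mul(2, f), Pow(Z, 2)), f) = Add(Add(Pow(Z, 2), Mul(2, f)), f) = Add(Pow(Z, 2), Mul(3, f)))
Function('K')(n) = Add(5, Mul(4, Pow(n, -1))) (Function('K')(n) = Add(5, Add(Mul(84, Pow(n, -1)), Mul(-80, Pow(n, -1)))) = Add(5, Mul(4, Pow(n, -1))))
Add(Function('K')(Function('A')(15, z)), -23793) = Add(Add(5, Mul(4, Pow(Add(Pow(12, 2), Mul(3, 15)), -1))), -23793) = Add(Add(5, Mul(4, Pow(Add(144, 45), -1))), -23793) = Add(Add(5, Mul(4, Pow(189, -1))), -23793) = Add(Add(5, Mul(4, Rational(1, 189))), -23793) = Add(Add(5, Rational(4, 189)), -23793) = Add(Rational(949, 189), -23793) = Rational(-4495928, 189)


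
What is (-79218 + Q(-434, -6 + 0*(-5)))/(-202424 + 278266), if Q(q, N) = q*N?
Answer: -38307/37921 ≈ -1.0102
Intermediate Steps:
Q(q, N) = N*q
(-79218 + Q(-434, -6 + 0*(-5)))/(-202424 + 278266) = (-79218 + (-6 + 0*(-5))*(-434))/(-202424 + 278266) = (-79218 + (-6 + 0)*(-434))/75842 = (-79218 - 6*(-434))*(1/75842) = (-79218 + 2604)*(1/75842) = -76614*1/75842 = -38307/37921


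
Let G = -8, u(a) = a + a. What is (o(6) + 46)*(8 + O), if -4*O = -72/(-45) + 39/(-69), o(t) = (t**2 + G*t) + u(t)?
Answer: 3561/10 ≈ 356.10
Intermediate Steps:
u(a) = 2*a
o(t) = t**2 - 6*t (o(t) = (t**2 - 8*t) + 2*t = t**2 - 6*t)
O = -119/460 (O = -(-72/(-45) + 39/(-69))/4 = -(-72*(-1/45) + 39*(-1/69))/4 = -(8/5 - 13/23)/4 = -1/4*119/115 = -119/460 ≈ -0.25870)
(o(6) + 46)*(8 + O) = (6*(-6 + 6) + 46)*(8 - 119/460) = (6*0 + 46)*(3561/460) = (0 + 46)*(3561/460) = 46*(3561/460) = 3561/10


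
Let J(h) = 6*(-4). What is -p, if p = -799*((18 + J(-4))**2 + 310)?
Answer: 276454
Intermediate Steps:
J(h) = -24
p = -276454 (p = -799*((18 - 24)**2 + 310) = -799*((-6)**2 + 310) = -799*(36 + 310) = -799*346 = -276454)
-p = -1*(-276454) = 276454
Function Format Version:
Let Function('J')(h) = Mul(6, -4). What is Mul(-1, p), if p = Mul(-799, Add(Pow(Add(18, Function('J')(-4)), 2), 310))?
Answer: 276454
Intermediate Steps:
Function('J')(h) = -24
p = -276454 (p = Mul(-799, Add(Pow(Add(18, -24), 2), 310)) = Mul(-799, Add(Pow(-6, 2), 310)) = Mul(-799, Add(36, 310)) = Mul(-799, 346) = -276454)
Mul(-1, p) = Mul(-1, -276454) = 276454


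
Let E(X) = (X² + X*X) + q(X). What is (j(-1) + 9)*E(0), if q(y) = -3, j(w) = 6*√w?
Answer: -27 - 18*I ≈ -27.0 - 18.0*I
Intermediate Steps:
E(X) = -3 + 2*X² (E(X) = (X² + X*X) - 3 = (X² + X²) - 3 = 2*X² - 3 = -3 + 2*X²)
(j(-1) + 9)*E(0) = (6*√(-1) + 9)*(-3 + 2*0²) = (6*I + 9)*(-3 + 2*0) = (9 + 6*I)*(-3 + 0) = (9 + 6*I)*(-3) = -27 - 18*I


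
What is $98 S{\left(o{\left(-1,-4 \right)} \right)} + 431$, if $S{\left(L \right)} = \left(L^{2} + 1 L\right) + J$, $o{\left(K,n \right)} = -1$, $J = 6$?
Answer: $1019$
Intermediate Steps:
$S{\left(L \right)} = 6 + L + L^{2}$ ($S{\left(L \right)} = \left(L^{2} + 1 L\right) + 6 = \left(L^{2} + L\right) + 6 = \left(L + L^{2}\right) + 6 = 6 + L + L^{2}$)
$98 S{\left(o{\left(-1,-4 \right)} \right)} + 431 = 98 \left(6 - 1 + \left(-1\right)^{2}\right) + 431 = 98 \left(6 - 1 + 1\right) + 431 = 98 \cdot 6 + 431 = 588 + 431 = 1019$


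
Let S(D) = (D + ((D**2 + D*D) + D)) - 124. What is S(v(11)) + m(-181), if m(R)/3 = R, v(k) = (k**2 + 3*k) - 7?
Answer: 42845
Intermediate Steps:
v(k) = -7 + k**2 + 3*k
m(R) = 3*R
S(D) = -124 + 2*D + 2*D**2 (S(D) = (D + ((D**2 + D**2) + D)) - 124 = (D + (2*D**2 + D)) - 124 = (D + (D + 2*D**2)) - 124 = (2*D + 2*D**2) - 124 = -124 + 2*D + 2*D**2)
S(v(11)) + m(-181) = (-124 + 2*(-7 + 11**2 + 3*11) + 2*(-7 + 11**2 + 3*11)**2) + 3*(-181) = (-124 + 2*(-7 + 121 + 33) + 2*(-7 + 121 + 33)**2) - 543 = (-124 + 2*147 + 2*147**2) - 543 = (-124 + 294 + 2*21609) - 543 = (-124 + 294 + 43218) - 543 = 43388 - 543 = 42845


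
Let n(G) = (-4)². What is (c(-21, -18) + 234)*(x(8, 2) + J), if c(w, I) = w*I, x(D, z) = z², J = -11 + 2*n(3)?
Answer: 15300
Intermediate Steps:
n(G) = 16
J = 21 (J = -11 + 2*16 = -11 + 32 = 21)
c(w, I) = I*w
(c(-21, -18) + 234)*(x(8, 2) + J) = (-18*(-21) + 234)*(2² + 21) = (378 + 234)*(4 + 21) = 612*25 = 15300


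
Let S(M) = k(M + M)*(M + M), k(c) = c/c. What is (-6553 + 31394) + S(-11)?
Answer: 24819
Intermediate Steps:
k(c) = 1
S(M) = 2*M (S(M) = 1*(M + M) = 1*(2*M) = 2*M)
(-6553 + 31394) + S(-11) = (-6553 + 31394) + 2*(-11) = 24841 - 22 = 24819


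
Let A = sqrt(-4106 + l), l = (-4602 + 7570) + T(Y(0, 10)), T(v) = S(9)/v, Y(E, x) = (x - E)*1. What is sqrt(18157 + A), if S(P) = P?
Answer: sqrt(1815700 + 10*I*sqrt(113710))/10 ≈ 134.75 + 0.12513*I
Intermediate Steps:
Y(E, x) = x - E
T(v) = 9/v
l = 29689/10 (l = (-4602 + 7570) + 9/(10 - 1*0) = 2968 + 9/(10 + 0) = 2968 + 9/10 = 29689/10 ≈ 2968.9)
A = I*sqrt(113710)/10 (A = sqrt(-4106 + 29689/10) = sqrt(-11371/10) = I*sqrt(113710)/10 ≈ 33.721*I)
sqrt(18157 + A) = sqrt(18157 + I*sqrt(113710)/10)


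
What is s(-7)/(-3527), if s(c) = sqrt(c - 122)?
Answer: -I*sqrt(129)/3527 ≈ -0.0032202*I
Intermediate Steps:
s(c) = sqrt(-122 + c)
s(-7)/(-3527) = sqrt(-122 - 7)/(-3527) = sqrt(-129)*(-1/3527) = (I*sqrt(129))*(-1/3527) = -I*sqrt(129)/3527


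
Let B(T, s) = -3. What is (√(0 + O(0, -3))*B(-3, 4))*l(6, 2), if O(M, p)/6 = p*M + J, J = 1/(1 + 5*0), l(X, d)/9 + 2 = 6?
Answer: -108*√6 ≈ -264.54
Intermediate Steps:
l(X, d) = 36 (l(X, d) = -18 + 9*6 = -18 + 54 = 36)
J = 1 (J = 1/(1 + 0) = 1/1 = 1)
O(M, p) = 6 + 6*M*p (O(M, p) = 6*(p*M + 1) = 6*(M*p + 1) = 6*(1 + M*p) = 6 + 6*M*p)
(√(0 + O(0, -3))*B(-3, 4))*l(6, 2) = (√(0 + (6 + 6*0*(-3)))*(-3))*36 = (√(0 + (6 + 0))*(-3))*36 = (√(0 + 6)*(-3))*36 = (√6*(-3))*36 = -3*√6*36 = -108*√6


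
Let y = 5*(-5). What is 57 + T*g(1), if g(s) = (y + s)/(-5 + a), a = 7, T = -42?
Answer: 561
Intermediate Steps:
y = -25
g(s) = -25/2 + s/2 (g(s) = (-25 + s)/(-5 + 7) = (-25 + s)/2 = (-25 + s)*(1/2) = -25/2 + s/2)
57 + T*g(1) = 57 - 42*(-25/2 + (1/2)*1) = 57 - 42*(-25/2 + 1/2) = 57 - 42*(-12) = 57 + 504 = 561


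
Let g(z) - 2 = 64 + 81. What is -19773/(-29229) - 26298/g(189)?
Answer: -85084179/477407 ≈ -178.22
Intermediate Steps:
g(z) = 147 (g(z) = 2 + (64 + 81) = 2 + 145 = 147)
-19773/(-29229) - 26298/g(189) = -19773/(-29229) - 26298/147 = -19773*(-1/29229) - 26298*1/147 = 6591/9743 - 8766/49 = -85084179/477407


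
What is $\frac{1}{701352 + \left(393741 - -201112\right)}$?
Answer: $\frac{1}{1296205} \approx 7.7148 \cdot 10^{-7}$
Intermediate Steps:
$\frac{1}{701352 + \left(393741 - -201112\right)} = \frac{1}{701352 + \left(393741 + 201112\right)} = \frac{1}{701352 + 594853} = \frac{1}{1296205}$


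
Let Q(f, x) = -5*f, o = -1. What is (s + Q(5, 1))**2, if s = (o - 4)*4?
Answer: 2025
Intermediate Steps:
s = -20 (s = (-1 - 4)*4 = -5*4 = -20)
(s + Q(5, 1))**2 = (-20 - 5*5)**2 = (-20 - 25)**2 = (-45)**2 = 2025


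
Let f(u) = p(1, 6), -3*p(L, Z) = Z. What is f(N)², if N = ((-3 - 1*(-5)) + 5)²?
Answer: 4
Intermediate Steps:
p(L, Z) = -Z/3
N = 49 (N = ((-3 + 5) + 5)² = (2 + 5)² = 7² = 49)
f(u) = -2 (f(u) = -⅓*6 = -2)
f(N)² = (-2)² = 4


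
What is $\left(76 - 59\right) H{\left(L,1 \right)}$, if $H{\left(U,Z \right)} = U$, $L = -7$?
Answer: $-119$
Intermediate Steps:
$\left(76 - 59\right) H{\left(L,1 \right)} = \left(76 - 59\right) \left(-7\right) = 17 \left(-7\right) = -119$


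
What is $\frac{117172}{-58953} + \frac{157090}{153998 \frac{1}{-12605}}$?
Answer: $- \frac{58376013094753}{4539322047} \approx -12860.0$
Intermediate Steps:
$\frac{117172}{-58953} + \frac{157090}{153998 \frac{1}{-12605}} = 117172 \left(- \frac{1}{58953}\right) + \frac{157090}{153998 \left(- \frac{1}{12605}\right)} = - \frac{117172}{58953} + \frac{157090}{- \frac{153998}{12605}} = - \frac{117172}{58953} + 157090 \left(- \frac{12605}{153998}\right) = - \frac{117172}{58953} - \frac{990059725}{76999} = - \frac{58376013094753}{4539322047}$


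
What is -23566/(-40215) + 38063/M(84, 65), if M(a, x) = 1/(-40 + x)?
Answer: 38267612191/40215 ≈ 9.5158e+5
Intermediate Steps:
-23566/(-40215) + 38063/M(84, 65) = -23566/(-40215) + 38063/(1/(-40 + 65)) = -23566*(-1/40215) + 38063/(1/25) = 23566/40215 + 38063/(1/25) = 23566/40215 + 38063*25 = 23566/40215 + 951575 = 38267612191/40215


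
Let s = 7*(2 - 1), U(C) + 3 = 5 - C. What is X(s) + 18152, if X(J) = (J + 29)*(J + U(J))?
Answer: 18224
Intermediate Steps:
U(C) = 2 - C (U(C) = -3 + (5 - C) = 2 - C)
s = 7 (s = 7*1 = 7)
X(J) = 58 + 2*J (X(J) = (J + 29)*(J + (2 - J)) = (29 + J)*2 = 58 + 2*J)
X(s) + 18152 = (58 + 2*7) + 18152 = (58 + 14) + 18152 = 72 + 18152 = 18224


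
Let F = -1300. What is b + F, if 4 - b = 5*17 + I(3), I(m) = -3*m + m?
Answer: -1375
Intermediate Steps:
I(m) = -2*m
b = -75 (b = 4 - (5*17 - 2*3) = 4 - (85 - 6) = 4 - 1*79 = 4 - 79 = -75)
b + F = -75 - 1300 = -1375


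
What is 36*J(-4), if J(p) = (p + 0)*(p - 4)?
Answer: 1152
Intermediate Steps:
J(p) = p*(-4 + p)
36*J(-4) = 36*(-4*(-4 - 4)) = 36*(-4*(-8)) = 36*32 = 1152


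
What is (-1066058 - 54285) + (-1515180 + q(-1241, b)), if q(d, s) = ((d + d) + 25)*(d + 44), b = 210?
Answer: 305506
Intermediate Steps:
q(d, s) = (25 + 2*d)*(44 + d) (q(d, s) = (2*d + 25)*(44 + d) = (25 + 2*d)*(44 + d))
(-1066058 - 54285) + (-1515180 + q(-1241, b)) = (-1066058 - 54285) + (-1515180 + (1100 + 2*(-1241)² + 113*(-1241))) = -1120343 + (-1515180 + (1100 + 2*1540081 - 140233)) = -1120343 + (-1515180 + (1100 + 3080162 - 140233)) = -1120343 + (-1515180 + 2941029) = -1120343 + 1425849 = 305506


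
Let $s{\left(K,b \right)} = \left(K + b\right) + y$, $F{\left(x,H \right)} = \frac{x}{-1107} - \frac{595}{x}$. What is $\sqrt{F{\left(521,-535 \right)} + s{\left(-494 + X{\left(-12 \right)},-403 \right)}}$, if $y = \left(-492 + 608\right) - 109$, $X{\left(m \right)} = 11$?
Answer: $\frac{i \sqrt{32547160945677}}{192249} \approx 29.675 i$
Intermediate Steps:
$F{\left(x,H \right)} = - \frac{595}{x} - \frac{x}{1107}$ ($F{\left(x,H \right)} = x \left(- \frac{1}{1107}\right) - \frac{595}{x} = - \frac{x}{1107} - \frac{595}{x} = - \frac{595}{x} - \frac{x}{1107}$)
$y = 7$ ($y = 116 - 109 = 7$)
$s{\left(K,b \right)} = 7 + K + b$ ($s{\left(K,b \right)} = \left(K + b\right) + 7 = 7 + K + b$)
$\sqrt{F{\left(521,-535 \right)} + s{\left(-494 + X{\left(-12 \right)},-403 \right)}} = \sqrt{\left(- \frac{595}{521} - \frac{521}{1107}\right) + \left(7 + \left(-494 + 11\right) - 403\right)} = \sqrt{\left(\left(-595\right) \frac{1}{521} - \frac{521}{1107}\right) - 879} = \sqrt{\left(- \frac{595}{521} - \frac{521}{1107}\right) - 879} = \sqrt{- \frac{930106}{576747} - 879} = \sqrt{- \frac{507890719}{576747}} = \frac{i \sqrt{32547160945677}}{192249}$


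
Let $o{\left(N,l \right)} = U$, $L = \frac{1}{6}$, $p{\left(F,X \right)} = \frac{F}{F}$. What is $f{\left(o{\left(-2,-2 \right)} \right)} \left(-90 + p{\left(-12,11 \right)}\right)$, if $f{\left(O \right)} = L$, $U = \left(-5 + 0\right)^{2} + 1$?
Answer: $- \frac{89}{6} \approx -14.833$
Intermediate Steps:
$p{\left(F,X \right)} = 1$
$L = \frac{1}{6} \approx 0.16667$
$U = 26$ ($U = \left(-5\right)^{2} + 1 = 25 + 1 = 26$)
$o{\left(N,l \right)} = 26$
$f{\left(O \right)} = \frac{1}{6}$
$f{\left(o{\left(-2,-2 \right)} \right)} \left(-90 + p{\left(-12,11 \right)}\right) = \frac{-90 + 1}{6} = \frac{1}{6} \left(-89\right) = - \frac{89}{6}$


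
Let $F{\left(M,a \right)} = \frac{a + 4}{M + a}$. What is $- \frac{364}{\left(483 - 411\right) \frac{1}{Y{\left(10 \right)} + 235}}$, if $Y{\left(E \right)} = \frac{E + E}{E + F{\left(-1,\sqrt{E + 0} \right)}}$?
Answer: $- \frac{12647635}{10566} + \frac{2275 \sqrt{10}}{5283} \approx -1195.7$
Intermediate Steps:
$F{\left(M,a \right)} = \frac{4 + a}{M + a}$
$Y{\left(E \right)} = \frac{2 E}{E + \frac{4 + \sqrt{E}}{-1 + \sqrt{E}}}$ ($Y{\left(E \right)} = \frac{E + E}{E + \frac{4 + \sqrt{E + 0}}{-1 + \sqrt{E + 0}}} = \frac{2 E}{E + \frac{4 + \sqrt{E}}{-1 + \sqrt{E}}}$)
$- \frac{364}{\left(483 - 411\right) \frac{1}{Y{\left(10 \right)} + 235}} = - \frac{364}{\left(483 - 411\right) \frac{1}{\frac{2 \left(10 - 10^{\frac{3}{2}}\right)}{-4 + 10 - \sqrt{10} - 10^{\frac{3}{2}}} + 235}} = - \frac{364}{72 \frac{1}{\frac{2 \left(10 - 10 \sqrt{10}\right)}{-4 + 10 - \sqrt{10} - 10 \sqrt{10}} + 235}} = - \frac{364}{72 \frac{1}{\frac{2 \left(10 - 10 \sqrt{10}\right)}{6 - 11 \sqrt{10}} + 235}} = - \frac{364}{72 \frac{1}{235 + \frac{2 \left(10 - 10 \sqrt{10}\right)}{6 - 11 \sqrt{10}}}} = - 364 \left(\frac{235}{72} + \frac{10 - 10 \sqrt{10}}{36 \left(6 - 11 \sqrt{10}\right)}\right) = - \frac{21385}{18} - \frac{91 \left(10 - 10 \sqrt{10}\right)}{9 \left(6 - 11 \sqrt{10}\right)}$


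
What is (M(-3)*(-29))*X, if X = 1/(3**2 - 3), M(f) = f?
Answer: 29/2 ≈ 14.500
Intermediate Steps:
X = 1/6 (X = 1/(9 - 3) = 1/6 ≈ 0.16667)
(M(-3)*(-29))*X = -3*(-29)*(1/6) = 87*(1/6) = 29/2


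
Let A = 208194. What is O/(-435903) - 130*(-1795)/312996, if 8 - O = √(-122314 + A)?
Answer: 5650858949/7579771966 + 2*√21470/435903 ≈ 0.74619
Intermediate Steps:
O = 8 - 2*√21470 (O = 8 - √(-122314 + 208194) = 8 - √85880 = 8 - 2*√21470 ≈ -285.05)
O/(-435903) - 130*(-1795)/312996 = (8 - 2*√21470)/(-435903) - 130*(-1795)/312996 = (8 - 2*√21470)*(-1/435903) + 233350*(1/312996) = (-8/435903 + 2*√21470/435903) + 116675/156498 = 5650858949/7579771966 + 2*√21470/435903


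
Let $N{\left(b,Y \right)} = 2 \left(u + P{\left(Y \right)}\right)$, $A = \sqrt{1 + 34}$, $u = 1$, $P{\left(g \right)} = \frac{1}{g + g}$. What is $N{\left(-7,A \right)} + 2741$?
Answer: $2743 + \frac{\sqrt{35}}{35} \approx 2743.2$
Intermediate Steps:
$P{\left(g \right)} = \frac{1}{2 g}$
$A = \sqrt{35} \approx 5.9161$
$N{\left(b,Y \right)} = 2 + \frac{1}{Y}$ ($N{\left(b,Y \right)} = 2 \left(1 + \frac{1}{2 Y}\right) = 2 + \frac{1}{Y}$)
$N{\left(-7,A \right)} + 2741 = \left(2 + \frac{1}{\sqrt{35}}\right) + 2741 = \left(2 + \frac{\sqrt{35}}{35}\right) + 2741 = 2743 + \frac{\sqrt{35}}{35}$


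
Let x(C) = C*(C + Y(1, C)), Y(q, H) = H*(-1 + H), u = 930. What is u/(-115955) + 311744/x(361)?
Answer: -1520878762/1091041026271 ≈ -0.0013940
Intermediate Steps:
x(C) = C*(C + C*(-1 + C))
u/(-115955) + 311744/x(361) = 930/(-115955) + 311744/(361³) = 930*(-1/115955) + 311744/47045881 = -186/23191 + 311744*(1/47045881) = -186/23191 + 311744/47045881 = -1520878762/1091041026271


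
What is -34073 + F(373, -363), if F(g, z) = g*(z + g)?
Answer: -30343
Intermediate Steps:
F(g, z) = g*(g + z)
-34073 + F(373, -363) = -34073 + 373*(373 - 363) = -34073 + 373*10 = -34073 + 3730 = -30343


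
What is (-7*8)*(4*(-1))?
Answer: 224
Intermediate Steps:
(-7*8)*(4*(-1)) = -56*(-4) = 224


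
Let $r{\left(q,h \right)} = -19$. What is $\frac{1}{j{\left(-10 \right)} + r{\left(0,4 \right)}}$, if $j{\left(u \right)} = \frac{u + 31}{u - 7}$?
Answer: $- \frac{17}{344} \approx -0.049419$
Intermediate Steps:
$j{\left(u \right)} = \frac{31 + u}{-7 + u}$
$\frac{1}{j{\left(-10 \right)} + r{\left(0,4 \right)}} = \frac{1}{\frac{31 - 10}{-7 - 10} - 19} = \frac{1}{\frac{1}{-17} \cdot 21 - 19} = \frac{1}{\left(- \frac{1}{17}\right) 21 - 19} = \frac{1}{- \frac{21}{17} - 19} = \frac{1}{- \frac{344}{17}} = - \frac{17}{344}$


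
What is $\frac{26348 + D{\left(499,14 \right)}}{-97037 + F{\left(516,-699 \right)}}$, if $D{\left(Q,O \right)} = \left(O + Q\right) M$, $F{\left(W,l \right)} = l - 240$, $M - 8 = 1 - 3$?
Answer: $- \frac{14713}{48988} \approx -0.30034$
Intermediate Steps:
$M = 6$ ($M = 8 + \left(1 - 3\right) = 8 - 2 = 6$)
$F{\left(W,l \right)} = -240 + l$
$D{\left(Q,O \right)} = 6 O + 6 Q$ ($D{\left(Q,O \right)} = \left(O + Q\right) 6 = 6 O + 6 Q$)
$\frac{26348 + D{\left(499,14 \right)}}{-97037 + F{\left(516,-699 \right)}} = \frac{26348 + \left(6 \cdot 14 + 6 \cdot 499\right)}{-97037 - 939} = \frac{26348 + \left(84 + 2994\right)}{-97037 - 939} = \frac{26348 + 3078}{-97976} = 29426 \left(- \frac{1}{97976}\right) = - \frac{14713}{48988}$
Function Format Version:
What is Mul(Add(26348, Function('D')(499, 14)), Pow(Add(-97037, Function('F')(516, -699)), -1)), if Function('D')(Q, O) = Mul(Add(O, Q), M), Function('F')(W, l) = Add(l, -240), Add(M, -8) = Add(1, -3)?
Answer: Rational(-14713, 48988) ≈ -0.30034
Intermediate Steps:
M = 6 (M = Add(8, Add(1, -3)) = Add(8, -2) = 6)
Function('F')(W, l) = Add(-240, l)
Function('D')(Q, O) = Add(Mul(6, O), Mul(6, Q)) (Function('D')(Q, O) = Mul(Add(O, Q), 6) = Add(Mul(6, O), Mul(6, Q)))
Mul(Add(26348, Function('D')(499, 14)), Pow(Add(-97037, Function('F')(516, -699)), -1)) = Mul(Add(26348, Add(Mul(6, 14), Mul(6, 499))), Pow(Add(-97037, Add(-240, -699)), -1)) = Mul(Add(26348, Add(84, 2994)), Pow(Add(-97037, -939), -1)) = Mul(Add(26348, 3078), Pow(-97976, -1)) = Mul(29426, Rational(-1, 97976)) = Rational(-14713, 48988)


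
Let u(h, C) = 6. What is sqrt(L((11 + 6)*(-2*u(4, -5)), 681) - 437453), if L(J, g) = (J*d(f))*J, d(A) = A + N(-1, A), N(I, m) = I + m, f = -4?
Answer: I*sqrt(811997) ≈ 901.11*I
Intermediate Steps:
d(A) = -1 + 2*A (d(A) = A + (-1 + A) = -1 + 2*A)
L(J, g) = -9*J**2 (L(J, g) = (J*(-1 + 2*(-4)))*J = (J*(-1 - 8))*J = (J*(-9))*J = (-9*J)*J = -9*J**2)
sqrt(L((11 + 6)*(-2*u(4, -5)), 681) - 437453) = sqrt(-9*144*(11 + 6)**2 - 437453) = sqrt(-9*(17*(-12))**2 - 437453) = sqrt(-9*(-204)**2 - 437453) = sqrt(-9*41616 - 437453) = sqrt(-374544 - 437453) = sqrt(-811997) = I*sqrt(811997)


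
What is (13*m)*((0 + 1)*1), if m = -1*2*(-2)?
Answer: 52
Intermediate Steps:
m = 4 (m = -2*(-2) = 4)
(13*m)*((0 + 1)*1) = (13*4)*((0 + 1)*1) = 52*(1*1) = 52*1 = 52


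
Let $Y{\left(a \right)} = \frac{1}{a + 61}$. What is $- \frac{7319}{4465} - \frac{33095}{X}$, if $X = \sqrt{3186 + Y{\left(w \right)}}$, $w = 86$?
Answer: $- \frac{7319}{4465} - \frac{231665 \sqrt{1405029}}{468343} \approx -587.96$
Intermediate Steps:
$Y{\left(a \right)} = \frac{1}{61 + a}$
$X = \frac{\sqrt{1405029}}{21}$ ($X = \sqrt{3186 + \frac{1}{61 + 86}} = \sqrt{3186 + \frac{1}{147}} = \sqrt{\frac{468343}{147}} = \frac{\sqrt{1405029}}{21} \approx 56.445$)
$- \frac{7319}{4465} - \frac{33095}{X} = - \frac{7319}{4465} - \frac{33095}{\frac{1}{21} \sqrt{1405029}} = \left(-7319\right) \frac{1}{4465} - 33095 \frac{7 \sqrt{1405029}}{468343} = - \frac{7319}{4465} - \frac{231665 \sqrt{1405029}}{468343}$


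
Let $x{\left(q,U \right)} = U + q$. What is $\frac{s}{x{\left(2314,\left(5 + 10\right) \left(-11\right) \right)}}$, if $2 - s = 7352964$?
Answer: $- \frac{7352962}{2149} \approx -3421.6$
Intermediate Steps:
$s = -7352962$ ($s = 2 - 7352964 = -7352962$)
$\frac{s}{x{\left(2314,\left(5 + 10\right) \left(-11\right) \right)}} = - \frac{7352962}{\left(5 + 10\right) \left(-11\right) + 2314} = - \frac{7352962}{15 \left(-11\right) + 2314} = - \frac{7352962}{-165 + 2314} = - \frac{7352962}{2149}$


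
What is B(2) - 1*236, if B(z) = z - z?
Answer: -236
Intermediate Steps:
B(z) = 0
B(2) - 1*236 = 0 - 1*236 = 0 - 236 = -236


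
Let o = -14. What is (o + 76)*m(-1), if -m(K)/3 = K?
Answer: 186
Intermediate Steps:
m(K) = -3*K
(o + 76)*m(-1) = (-14 + 76)*(-3*(-1)) = 62*3 = 186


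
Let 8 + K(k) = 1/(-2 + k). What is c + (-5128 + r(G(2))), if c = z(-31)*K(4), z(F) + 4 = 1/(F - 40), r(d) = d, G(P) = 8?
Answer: -722765/142 ≈ -5089.9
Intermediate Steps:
K(k) = -8 + 1/(-2 + k)
z(F) = -4 + 1/(-40 + F) (z(F) = -4 + 1/(F - 40) = -4 + 1/(-40 + F))
c = 4275/142 (c = ((161 - 4*(-31))/(-40 - 31))*((17 - 8*4)/(-2 + 4)) = ((161 + 124)/(-71))*((17 - 32)/2) = (-1/71*285)*((½)*(-15)) = -285/71*(-15/2) = 4275/142 ≈ 30.106)
c + (-5128 + r(G(2))) = 4275/142 + (-5128 + 8) = 4275/142 - 5120 = -722765/142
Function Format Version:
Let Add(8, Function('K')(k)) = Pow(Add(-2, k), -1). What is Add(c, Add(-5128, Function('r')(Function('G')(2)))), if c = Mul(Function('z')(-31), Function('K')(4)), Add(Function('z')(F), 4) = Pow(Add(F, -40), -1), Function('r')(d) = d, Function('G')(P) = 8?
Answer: Rational(-722765, 142) ≈ -5089.9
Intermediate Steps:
Function('K')(k) = Add(-8, Pow(Add(-2, k), -1))
Function('z')(F) = Add(-4, Pow(Add(-40, F), -1)) (Function('z')(F) = Add(-4, Pow(Add(F, -40), -1)) = Add(-4, Pow(Add(-40, F), -1)))
c = Rational(4275, 142) (c = Mul(Mul(Pow(Add(-40, -31), -1), Add(161, Mul(-4, -31))), Mul(Pow(Add(-2, 4), -1), Add(17, Mul(-8, 4)))) = Mul(Mul(Pow(-71, -1), Add(161, 124)), Mul(Pow(2, -1), Add(17, -32))) = Mul(Mul(Rational(-1, 71), 285), Mul(Rational(1, 2), -15)) = Mul(Rational(-285, 71), Rational(-15, 2)) = Rational(4275, 142) ≈ 30.106)
Add(c, Add(-5128, Function('r')(Function('G')(2)))) = Add(Rational(4275, 142), Add(-5128, 8)) = Add(Rational(4275, 142), -5120) = Rational(-722765, 142)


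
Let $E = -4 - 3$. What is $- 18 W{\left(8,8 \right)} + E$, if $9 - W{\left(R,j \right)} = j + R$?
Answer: $119$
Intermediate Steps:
$E = -7$ ($E = -4 - 3 = -7$)
$W{\left(R,j \right)} = 9 - R - j$ ($W{\left(R,j \right)} = 9 - \left(j + R\right) = 9 - \left(R + j\right) = 9 - R - j$)
$- 18 W{\left(8,8 \right)} + E = - 18 \left(9 - 8 - 8\right) - 7 = \left(-18\right) \left(-7\right) - 7 = 126 - 7 = 119$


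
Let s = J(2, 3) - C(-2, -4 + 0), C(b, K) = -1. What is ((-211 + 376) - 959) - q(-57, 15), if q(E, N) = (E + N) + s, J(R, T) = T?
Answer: -756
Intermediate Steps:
s = 4 (s = 3 - 1*(-1) = 3 + 1 = 4)
q(E, N) = 4 + E + N (q(E, N) = (E + N) + 4 = 4 + E + N)
((-211 + 376) - 959) - q(-57, 15) = ((-211 + 376) - 959) - (4 - 57 + 15) = (165 - 959) - 1*(-38) = -794 + 38 = -756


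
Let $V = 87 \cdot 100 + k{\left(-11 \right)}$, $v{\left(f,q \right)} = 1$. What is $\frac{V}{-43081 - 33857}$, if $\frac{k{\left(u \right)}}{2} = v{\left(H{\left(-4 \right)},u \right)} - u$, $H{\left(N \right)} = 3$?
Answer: $- \frac{1454}{12823} \approx -0.11339$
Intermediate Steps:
$k{\left(u \right)} = 2 - 2 u$ ($k{\left(u \right)} = 2 \left(1 - u\right) = 2 - 2 u$)
$V = 8724$ ($V = 87 \cdot 100 + \left(2 - -22\right) = 8700 + \left(2 + 22\right) = 8700 + 24 = 8724$)
$\frac{V}{-43081 - 33857} = \frac{8724}{-43081 - 33857} = \frac{8724}{-76938} = 8724 \left(- \frac{1}{76938}\right) = - \frac{1454}{12823}$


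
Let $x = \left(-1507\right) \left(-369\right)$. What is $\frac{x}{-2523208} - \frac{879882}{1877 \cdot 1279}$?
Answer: $- \frac{3555104306145}{6057422551064} \approx -0.5869$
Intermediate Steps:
$x = 556083$
$\frac{x}{-2523208} - \frac{879882}{1877 \cdot 1279} = \frac{556083}{-2523208} - \frac{879882}{1877 \cdot 1279} = 556083 \left(- \frac{1}{2523208}\right) - \frac{879882}{2400683} = - \frac{556083}{2523208} - \frac{879882}{2400683} = - \frac{3555104306145}{6057422551064}$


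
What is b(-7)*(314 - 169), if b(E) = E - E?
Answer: 0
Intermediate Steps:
b(E) = 0
b(-7)*(314 - 169) = 0*(314 - 169) = 0*145 = 0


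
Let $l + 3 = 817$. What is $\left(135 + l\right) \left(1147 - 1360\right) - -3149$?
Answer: $-198988$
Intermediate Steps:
$l = 814$ ($l = -3 + 817 = 814$)
$\left(135 + l\right) \left(1147 - 1360\right) - -3149 = \left(135 + 814\right) \left(1147 - 1360\right) - -3149 = 949 \left(-213\right) + 3149 = -202137 + 3149 = -198988$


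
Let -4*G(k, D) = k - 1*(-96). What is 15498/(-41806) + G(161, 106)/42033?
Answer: -1308226939/3514463196 ≈ -0.37224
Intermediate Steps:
G(k, D) = -24 - k/4 (G(k, D) = -(k - 1*(-96))/4 = -(k + 96)/4 = -(96 + k)/4 = -24 - k/4)
15498/(-41806) + G(161, 106)/42033 = 15498/(-41806) + (-24 - ¼*161)/42033 = 15498*(-1/41806) + (-24 - 161/4)*(1/42033) = -7749/20903 - 257/4*1/42033 = -7749/20903 - 257/168132 = -1308226939/3514463196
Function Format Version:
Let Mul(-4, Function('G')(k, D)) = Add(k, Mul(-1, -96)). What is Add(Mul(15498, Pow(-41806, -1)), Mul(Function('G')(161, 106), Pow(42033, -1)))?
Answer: Rational(-1308226939, 3514463196) ≈ -0.37224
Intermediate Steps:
Function('G')(k, D) = Add(-24, Mul(Rational(-1, 4), k)) (Function('G')(k, D) = Mul(Rational(-1, 4), Add(k, Mul(-1, -96))) = Mul(Rational(-1, 4), Add(k, 96)) = Mul(Rational(-1, 4), Add(96, k)) = Add(-24, Mul(Rational(-1, 4), k)))
Add(Mul(15498, Pow(-41806, -1)), Mul(Function('G')(161, 106), Pow(42033, -1))) = Add(Mul(15498, Pow(-41806, -1)), Mul(Add(-24, Mul(Rational(-1, 4), 161)), Pow(42033, -1))) = Add(Mul(15498, Rational(-1, 41806)), Mul(Add(-24, Rational(-161, 4)), Rational(1, 42033))) = Add(Rational(-7749, 20903), Mul(Rational(-257, 4), Rational(1, 42033))) = Add(Rational(-7749, 20903), Rational(-257, 168132)) = Rational(-1308226939, 3514463196)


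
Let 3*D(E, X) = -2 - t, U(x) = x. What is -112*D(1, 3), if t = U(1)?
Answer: 112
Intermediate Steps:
t = 1
D(E, X) = -1 (D(E, X) = (-2 - 1*1)/3 = (-2 - 1)/3 = (⅓)*(-3) = -1)
-112*D(1, 3) = -112*(-1) = 112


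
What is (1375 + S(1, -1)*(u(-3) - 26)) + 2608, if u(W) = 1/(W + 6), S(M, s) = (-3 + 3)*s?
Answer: 3983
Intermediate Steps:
S(M, s) = 0 (S(M, s) = 0*s = 0)
u(W) = 1/(6 + W)
(1375 + S(1, -1)*(u(-3) - 26)) + 2608 = (1375 + 0*(1/(6 - 3) - 26)) + 2608 = (1375 + 0*(1/3 - 26)) + 2608 = (1375 + 0*(⅓ - 26)) + 2608 = (1375 + 0*(-77/3)) + 2608 = (1375 + 0) + 2608 = 1375 + 2608 = 3983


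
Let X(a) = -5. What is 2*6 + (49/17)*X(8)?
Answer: -41/17 ≈ -2.4118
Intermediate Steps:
2*6 + (49/17)*X(8) = 2*6 + (49/17)*(-5) = 12 + (49*(1/17))*(-5) = 12 + (49/17)*(-5) = 12 - 245/17 = -41/17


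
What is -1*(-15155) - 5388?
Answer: 9767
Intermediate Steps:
-1*(-15155) - 5388 = 15155 - 5388 = 9767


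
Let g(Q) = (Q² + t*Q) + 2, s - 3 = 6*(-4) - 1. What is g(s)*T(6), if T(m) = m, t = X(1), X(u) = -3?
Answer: 3312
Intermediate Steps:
t = -3
s = -22 (s = 3 + (6*(-4) - 1) = 3 + (-24 - 1) = 3 - 25 = -22)
g(Q) = 2 + Q² - 3*Q (g(Q) = (Q² - 3*Q) + 2 = 2 + Q² - 3*Q)
g(s)*T(6) = (2 + (-22)² - 3*(-22))*6 = (2 + 484 + 66)*6 = 552*6 = 3312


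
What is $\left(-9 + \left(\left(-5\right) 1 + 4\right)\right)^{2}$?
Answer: $100$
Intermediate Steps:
$\left(-9 + \left(\left(-5\right) 1 + 4\right)\right)^{2} = \left(-9 + \left(-5 + 4\right)\right)^{2} = \left(-9 - 1\right)^{2} = \left(-10\right)^{2} = 100$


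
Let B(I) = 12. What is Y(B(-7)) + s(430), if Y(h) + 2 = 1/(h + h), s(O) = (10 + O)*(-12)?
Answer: -126767/24 ≈ -5282.0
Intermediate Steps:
s(O) = -120 - 12*O
Y(h) = -2 + 1/(2*h) (Y(h) = -2 + 1/(h + h) = -2 + 1/(2*h))
Y(B(-7)) + s(430) = (-2 + (1/2)/12) + (-120 - 12*430) = (-2 + (1/2)*(1/12)) + (-120 - 5160) = (-2 + 1/24) - 5280 = -47/24 - 5280 = -126767/24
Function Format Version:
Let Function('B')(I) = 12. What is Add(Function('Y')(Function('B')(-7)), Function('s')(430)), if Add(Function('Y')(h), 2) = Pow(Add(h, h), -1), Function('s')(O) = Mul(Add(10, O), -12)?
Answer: Rational(-126767, 24) ≈ -5282.0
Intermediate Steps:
Function('s')(O) = Add(-120, Mul(-12, O))
Function('Y')(h) = Add(-2, Mul(Rational(1, 2), Pow(h, -1))) (Function('Y')(h) = Add(-2, Pow(Add(h, h), -1)) = Add(-2, Pow(Mul(2, h), -1)) = Add(-2, Mul(Rational(1, 2), Pow(h, -1))))
Add(Function('Y')(Function('B')(-7)), Function('s')(430)) = Add(Add(-2, Mul(Rational(1, 2), Pow(12, -1))), Add(-120, Mul(-12, 430))) = Add(Add(-2, Mul(Rational(1, 2), Rational(1, 12))), Add(-120, -5160)) = Add(Add(-2, Rational(1, 24)), -5280) = Add(Rational(-47, 24), -5280) = Rational(-126767, 24)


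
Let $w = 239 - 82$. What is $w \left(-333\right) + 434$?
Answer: $-51847$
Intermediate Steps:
$w = 157$ ($w = 239 - 82 = 157$)
$w \left(-333\right) + 434 = 157 \left(-333\right) + 434 = -52281 + 434 = -51847$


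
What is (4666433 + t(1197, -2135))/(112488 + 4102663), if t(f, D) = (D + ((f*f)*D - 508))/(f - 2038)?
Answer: 6983520011/3544941991 ≈ 1.9700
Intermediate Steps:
t(f, D) = (-508 + D + D*f²)/(-2038 + f) (t(f, D) = (D + (f²*D - 508))/(-2038 + f) = (D + (D*f² - 508))/(-2038 + f) = (D + (-508 + D*f²))/(-2038 + f) = (-508 + D + D*f²)/(-2038 + f))
(4666433 + t(1197, -2135))/(112488 + 4102663) = (4666433 + (-508 - 2135 - 2135*1197²)/(-2038 + 1197))/(112488 + 4102663) = (4666433 + (-508 - 2135 - 2135*1432809)/(-841))/4215151 = (4666433 - (-508 - 2135 - 3059047215)/841)*(1/4215151) = (4666433 - 1/841*(-3059049858))*(1/4215151) = (4666433 + 3059049858/841)*(1/4215151) = (6983520011/841)*(1/4215151) = 6983520011/3544941991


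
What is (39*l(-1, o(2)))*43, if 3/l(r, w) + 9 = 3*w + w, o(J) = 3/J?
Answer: -1677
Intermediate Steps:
l(r, w) = 3/(-9 + 4*w) (l(r, w) = 3/(-9 + (3*w + w)) = 3/(-9 + 4*w))
(39*l(-1, o(2)))*43 = (39*(3/(-9 + 4*(3/2))))*43 = (39*(3/(-9 + 6)))*43 = (39*(3/(-3)))*43 = (39*(3*(-⅓)))*43 = (39*(-1))*43 = -39*43 = -1677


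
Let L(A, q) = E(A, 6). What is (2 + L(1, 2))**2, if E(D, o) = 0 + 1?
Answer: 9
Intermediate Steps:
E(D, o) = 1
L(A, q) = 1
(2 + L(1, 2))**2 = (2 + 1)**2 = 3**2 = 9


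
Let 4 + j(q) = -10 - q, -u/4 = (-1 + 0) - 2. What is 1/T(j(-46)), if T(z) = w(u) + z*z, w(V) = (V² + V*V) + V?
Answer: 1/1324 ≈ 0.00075529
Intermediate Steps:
u = 12 (u = -4*((-1 + 0) - 2) = -4*(-1 - 2) = -4*(-3) = 12)
w(V) = V + 2*V² (w(V) = (V² + V²) + V = 2*V² + V = V + 2*V²)
j(q) = -14 - q (j(q) = -4 + (-10 - q) = -14 - q)
T(z) = 300 + z² (T(z) = 12*(1 + 2*12) + z*z = 12*(1 + 24) + z² = 12*25 + z² = 300 + z²)
1/T(j(-46)) = 1/(300 + (-14 - 1*(-46))²) = 1/(300 + (-14 + 46)²) = 1/(300 + 32²) = 1/(300 + 1024) = 1/1324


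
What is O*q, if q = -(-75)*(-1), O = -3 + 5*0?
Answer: 225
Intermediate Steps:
O = -3 (O = -3 + 0 = -3)
q = -75 (q = -25*3 = -75)
O*q = -3*(-75) = 225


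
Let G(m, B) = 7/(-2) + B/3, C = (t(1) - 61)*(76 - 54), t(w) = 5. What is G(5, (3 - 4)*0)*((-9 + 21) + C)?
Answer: 4270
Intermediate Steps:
C = -1232 (C = (5 - 61)*(76 - 54) = -56*22 = -1232)
G(m, B) = -7/2 + B/3 (G(m, B) = 7*(-½) + B*(⅓) = -7/2 + B/3)
G(5, (3 - 4)*0)*((-9 + 21) + C) = (-7/2 + ((3 - 4)*0)/3)*((-9 + 21) - 1232) = (-7/2 + (-1*0)/3)*(12 - 1232) = (-7/2 + (⅓)*0)*(-1220) = (-7/2 + 0)*(-1220) = -7/2*(-1220) = 4270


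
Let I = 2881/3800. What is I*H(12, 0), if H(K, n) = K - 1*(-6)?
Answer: 25929/1900 ≈ 13.647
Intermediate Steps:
H(K, n) = 6 + K (H(K, n) = K + 6 = 6 + K)
I = 2881/3800 (I = 2881*(1/3800) = 2881/3800 ≈ 0.75816)
I*H(12, 0) = 2881*(6 + 12)/3800 = (2881/3800)*18 = 25929/1900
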